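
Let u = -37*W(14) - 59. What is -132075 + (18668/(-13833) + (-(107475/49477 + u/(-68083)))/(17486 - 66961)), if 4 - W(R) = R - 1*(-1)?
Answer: -304487367483069108730318/2305389031992965925 ≈ -1.3208e+5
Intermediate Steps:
W(R) = 3 - R (W(R) = 4 - (R - 1*(-1)) = 4 - (R + 1) = 4 - (1 + R) = 4 + (-1 - R) = 3 - R)
u = 348 (u = -37*(3 - 1*14) - 59 = -37*(3 - 14) - 59 = -37*(-11) - 59 = 407 - 59 = 348)
-132075 + (18668/(-13833) + (-(107475/49477 + u/(-68083)))/(17486 - 66961)) = -132075 + (18668/(-13833) + (-(107475/49477 + 348/(-68083)))/(17486 - 66961)) = -132075 + (18668*(-1/13833) - (107475*(1/49477) + 348*(-1/68083))/(-49475)) = -132075 + (-18668/13833 - (107475/49477 - 348/68083)*(-1/49475)) = -132075 + (-18668/13833 - 1*7300002429/3368542591*(-1/49475)) = -132075 + (-18668/13833 - 7300002429/3368542591*(-1/49475)) = -132075 + (-18668/13833 + 7300002429/166658644689725) = -132075 - 3111082598134185943/2305389031992965925 = -304487367483069108730318/2305389031992965925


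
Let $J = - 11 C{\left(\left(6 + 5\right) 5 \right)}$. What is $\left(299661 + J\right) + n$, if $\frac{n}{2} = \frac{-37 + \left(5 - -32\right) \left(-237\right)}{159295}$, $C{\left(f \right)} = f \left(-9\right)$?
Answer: $\frac{48601842658}{159295} \approx 3.0511 \cdot 10^{5}$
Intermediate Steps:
$C{\left(f \right)} = - 9 f$
$J = 5445$ ($J = - 11 \left(- 9 \left(6 + 5\right) 5\right) = - 11 \left(- 9 \cdot 11 \cdot 5\right) = - 11 \left(\left(-9\right) 55\right) = \left(-11\right) \left(-495\right) = 5445$)
$n = - \frac{17612}{159295}$ ($n = 2 \frac{-37 + \left(5 - -32\right) \left(-237\right)}{159295} = 2 \left(-37 + \left(5 + 32\right) \left(-237\right)\right) \frac{1}{159295} = 2 \left(-37 + 37 \left(-237\right)\right) \frac{1}{159295} = 2 \left(-37 - 8769\right) \frac{1}{159295} = 2 \left(\left(-8806\right) \frac{1}{159295}\right) = 2 \left(- \frac{8806}{159295}\right) = - \frac{17612}{159295} \approx -0.11056$)
$\left(299661 + J\right) + n = \left(299661 + 5445\right) - \frac{17612}{159295} = 305106 - \frac{17612}{159295} = \frac{48601842658}{159295}$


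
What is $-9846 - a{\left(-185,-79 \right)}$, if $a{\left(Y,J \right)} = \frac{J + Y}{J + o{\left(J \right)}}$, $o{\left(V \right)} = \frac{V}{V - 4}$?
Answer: $- \frac{31902150}{3239} \approx -9849.4$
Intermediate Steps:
$o{\left(V \right)} = \frac{V}{-4 + V}$
$a{\left(Y,J \right)} = \frac{J + Y}{J + \frac{J}{-4 + J}}$
$-9846 - a{\left(-185,-79 \right)} = -9846 - \frac{\left(-4 - 79\right) \left(-79 - 185\right)}{\left(-79\right) \left(-3 - 79\right)} = -9846 - \left(- \frac{1}{79}\right) \frac{1}{-82} \left(-83\right) \left(-264\right) = -9846 - \left(- \frac{1}{79}\right) \left(- \frac{1}{82}\right) \left(-83\right) \left(-264\right) = -9846 - \frac{10956}{3239} = - \frac{31902150}{3239}$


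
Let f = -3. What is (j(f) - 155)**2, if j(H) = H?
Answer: 24964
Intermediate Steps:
(j(f) - 155)**2 = (-3 - 155)**2 = (-158)**2 = 24964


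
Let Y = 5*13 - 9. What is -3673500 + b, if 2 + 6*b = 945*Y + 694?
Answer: -10993694/3 ≈ -3.6646e+6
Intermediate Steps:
Y = 56 (Y = 65 - 9 = 56)
b = 26806/3 (b = -1/3 + (945*56 + 694)/6 = -1/3 + (52920 + 694)/6 = -1/3 + (1/6)*53614 = -1/3 + 26807/3 = 26806/3 ≈ 8935.3)
-3673500 + b = -3673500 + 26806/3 = -10993694/3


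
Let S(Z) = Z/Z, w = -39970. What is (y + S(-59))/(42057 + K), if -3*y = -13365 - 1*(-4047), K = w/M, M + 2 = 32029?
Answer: 99507889/1346919569 ≈ 0.073878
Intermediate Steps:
M = 32027 (M = -2 + 32029 = 32027)
K = -39970/32027 ≈ -1.2480
S(Z) = 1
y = 3106 (y = -(-13365 - 1*(-4047))/3 = -(-13365 + 4047)/3 = -⅓*(-9318) = 3106)
(y + S(-59))/(42057 + K) = (3106 + 1)/(42057 - 39970/32027) = 3107/(1346919569/32027) = 3107*(32027/1346919569) = 99507889/1346919569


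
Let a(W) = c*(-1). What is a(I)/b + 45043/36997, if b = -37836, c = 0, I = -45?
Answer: 45043/36997 ≈ 1.2175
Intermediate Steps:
a(W) = 0 (a(W) = 0*(-1) = 0)
a(I)/b + 45043/36997 = 0/(-37836) + 45043/36997 = 0*(-1/37836) + 45043*(1/36997) = 0 + 45043/36997 = 45043/36997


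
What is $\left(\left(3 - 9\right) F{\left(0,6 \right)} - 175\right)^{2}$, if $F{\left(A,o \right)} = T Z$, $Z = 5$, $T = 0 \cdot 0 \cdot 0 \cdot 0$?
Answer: $30625$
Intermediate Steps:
$T = 0$ ($T = 0 \cdot 0 \cdot 0 = 0 \cdot 0 = 0$)
$F{\left(A,o \right)} = 0$ ($F{\left(A,o \right)} = 0 \cdot 5 = 0$)
$\left(\left(3 - 9\right) F{\left(0,6 \right)} - 175\right)^{2} = \left(\left(3 - 9\right) 0 - 175\right)^{2} = \left(\left(-6\right) 0 - 175\right)^{2} = \left(0 - 175\right)^{2} = \left(-175\right)^{2} = 30625$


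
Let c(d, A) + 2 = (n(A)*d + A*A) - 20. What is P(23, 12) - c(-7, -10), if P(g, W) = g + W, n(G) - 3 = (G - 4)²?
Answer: 1350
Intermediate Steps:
n(G) = 3 + (-4 + G)² (n(G) = 3 + (G - 4)² = 3 + (-4 + G)²)
c(d, A) = -22 + A² + d*(3 + (-4 + A)²) (c(d, A) = -2 + (((3 + (-4 + A)²)*d + A*A) - 20) = -2 + ((d*(3 + (-4 + A)²) + A²) - 20) = -2 + ((A² + d*(3 + (-4 + A)²)) - 20) = -2 + (-20 + A² + d*(3 + (-4 + A)²)) = -22 + A² + d*(3 + (-4 + A)²))
P(g, W) = W + g
P(23, 12) - c(-7, -10) = (12 + 23) - (-22 + (-10)² - 7*(3 + (-4 - 10)²)) = 35 - (-22 + 100 - 7*(3 + (-14)²)) = 35 - (-22 + 100 - 7*(3 + 196)) = 35 - (-22 + 100 - 7*199) = 35 - (-22 + 100 - 1393) = 35 - 1*(-1315) = 35 + 1315 = 1350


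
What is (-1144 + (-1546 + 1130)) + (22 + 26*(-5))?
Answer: -1668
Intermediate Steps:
(-1144 + (-1546 + 1130)) + (22 + 26*(-5)) = (-1144 - 416) + (22 - 130) = -1560 - 108 = -1668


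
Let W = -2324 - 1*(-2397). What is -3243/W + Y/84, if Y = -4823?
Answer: -89213/876 ≈ -101.84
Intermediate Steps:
W = 73 (W = -2324 + 2397 = 73)
-3243/W + Y/84 = -3243/73 - 4823/84 = -3243*1/73 - 4823*1/84 = -3243/73 - 689/12 = -89213/876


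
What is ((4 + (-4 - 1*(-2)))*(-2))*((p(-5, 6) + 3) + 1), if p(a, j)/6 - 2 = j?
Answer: -208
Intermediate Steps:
p(a, j) = 12 + 6*j
((4 + (-4 - 1*(-2)))*(-2))*((p(-5, 6) + 3) + 1) = ((4 + (-4 - 1*(-2)))*(-2))*(((12 + 6*6) + 3) + 1) = ((4 + (-4 + 2))*(-2))*(((12 + 36) + 3) + 1) = ((4 - 2)*(-2))*((48 + 3) + 1) = (2*(-2))*(51 + 1) = -4*52 = -208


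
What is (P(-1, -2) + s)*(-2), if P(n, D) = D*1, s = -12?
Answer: 28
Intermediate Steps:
P(n, D) = D
(P(-1, -2) + s)*(-2) = (-2 - 12)*(-2) = -14*(-2) = 28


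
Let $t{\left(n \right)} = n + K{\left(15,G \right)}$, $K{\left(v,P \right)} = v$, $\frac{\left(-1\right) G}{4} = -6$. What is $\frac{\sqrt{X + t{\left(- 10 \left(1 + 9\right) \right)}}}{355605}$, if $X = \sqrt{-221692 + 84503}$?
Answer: $\frac{\sqrt{-85 + i \sqrt{137189}}}{355605} \approx 3.4154 \cdot 10^{-5} + 4.288 \cdot 10^{-5} i$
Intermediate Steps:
$G = 24$ ($G = \left(-4\right) \left(-6\right) = 24$)
$X = i \sqrt{137189}$ ($X = \sqrt{-137189} = i \sqrt{137189} \approx 370.39 i$)
$t{\left(n \right)} = 15 + n$ ($t{\left(n \right)} = n + 15 = 15 + n$)
$\frac{\sqrt{X + t{\left(- 10 \left(1 + 9\right) \right)}}}{355605} = \frac{\sqrt{i \sqrt{137189} + \left(15 - 10 \left(1 + 9\right)\right)}}{355605} = \sqrt{i \sqrt{137189} + \left(15 - 100\right)} \frac{1}{355605} = \sqrt{i \sqrt{137189} - 85} \cdot \frac{1}{355605} = \sqrt{-85 + i \sqrt{137189}} \cdot \frac{1}{355605} = \frac{\sqrt{-85 + i \sqrt{137189}}}{355605}$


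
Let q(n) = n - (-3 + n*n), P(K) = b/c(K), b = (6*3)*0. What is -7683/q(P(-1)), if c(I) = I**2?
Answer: -2561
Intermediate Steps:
b = 0 (b = 18*0 = 0)
P(K) = 0 (P(K) = 0/(K**2) = 0/K**2 = 0)
q(n) = 3 + n - n**2 (q(n) = n - (-3 + n**2) = n + (3 - n**2) = 3 + n - n**2)
-7683/q(P(-1)) = -7683/(3 + 0 - 1*0**2) = -7683/(3 + 0 - 1*0) = -7683/(3 + 0 + 0) = -7683/3 = -7683*1/3 = -2561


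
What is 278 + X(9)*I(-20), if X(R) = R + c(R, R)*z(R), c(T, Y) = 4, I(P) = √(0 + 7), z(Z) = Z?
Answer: 278 + 45*√7 ≈ 397.06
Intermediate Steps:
I(P) = √7
X(R) = 5*R (X(R) = R + 4*R = 5*R)
278 + X(9)*I(-20) = 278 + (5*9)*√7 = 278 + 45*√7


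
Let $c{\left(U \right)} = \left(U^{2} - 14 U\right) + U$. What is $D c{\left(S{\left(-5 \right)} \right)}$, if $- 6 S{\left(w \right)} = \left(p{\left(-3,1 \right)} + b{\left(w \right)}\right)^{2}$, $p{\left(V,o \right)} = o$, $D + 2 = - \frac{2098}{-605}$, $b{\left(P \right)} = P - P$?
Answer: $\frac{5846}{1815} \approx 3.2209$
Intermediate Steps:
$b{\left(P \right)} = 0$
$D = \frac{888}{605}$ ($D = -2 - \frac{2098}{-605} = -2 - - \frac{2098}{605} = -2 + \frac{2098}{605} = \frac{888}{605} \approx 1.4678$)
$S{\left(w \right)} = - \frac{1}{6}$ ($S{\left(w \right)} = - \frac{\left(1 + 0\right)^{2}}{6} = - \frac{1^{2}}{6} = \left(- \frac{1}{6}\right) 1 = - \frac{1}{6}$)
$c{\left(U \right)} = U^{2} - 13 U$
$D c{\left(S{\left(-5 \right)} \right)} = \frac{888 \left(- \frac{-13 - \frac{1}{6}}{6}\right)}{605} = \frac{888 \left(\left(- \frac{1}{6}\right) \left(- \frac{79}{6}\right)\right)}{605} = \frac{888}{605} \cdot \frac{79}{36} = \frac{5846}{1815}$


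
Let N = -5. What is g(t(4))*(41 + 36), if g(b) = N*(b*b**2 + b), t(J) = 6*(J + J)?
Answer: -42596400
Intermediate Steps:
t(J) = 12*J (t(J) = 6*(2*J) = 12*J)
g(b) = -5*b - 5*b**3 (g(b) = -5*(b*b**2 + b) = -5*(b**3 + b) = -5*(b + b**3) = -5*b - 5*b**3)
g(t(4))*(41 + 36) = (-5*12*4*(1 + (12*4)**2))*(41 + 36) = -5*48*(1 + 48**2)*77 = -5*48*(1 + 2304)*77 = -5*48*2305*77 = -553200*77 = -42596400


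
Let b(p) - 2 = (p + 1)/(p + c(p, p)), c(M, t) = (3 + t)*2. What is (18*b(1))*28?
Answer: 1120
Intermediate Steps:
c(M, t) = 6 + 2*t
b(p) = 2 + (1 + p)/(6 + 3*p) (b(p) = 2 + (p + 1)/(p + (6 + 2*p)) = 2 + (1 + p)/(6 + 3*p))
(18*b(1))*28 = (18*((13 + 7*1)/(3*(2 + 1))))*28 = (18*((⅓)*(13 + 7)/3))*28 = (18*((⅓)*(⅓)*20))*28 = (18*(20/9))*28 = 40*28 = 1120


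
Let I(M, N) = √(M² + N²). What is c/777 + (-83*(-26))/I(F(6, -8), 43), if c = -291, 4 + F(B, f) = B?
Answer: -97/259 + 2158*√1853/1853 ≈ 49.757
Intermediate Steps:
F(B, f) = -4 + B
c/777 + (-83*(-26))/I(F(6, -8), 43) = -291/777 + (-83*(-26))/(√((-4 + 6)² + 43²)) = -291*1/777 + 2158/(√(2² + 1849)) = -97/259 + 2158/(√(4 + 1849)) = -97/259 + 2158/(√1853) = -97/259 + 2158*(√1853/1853) = -97/259 + 2158*√1853/1853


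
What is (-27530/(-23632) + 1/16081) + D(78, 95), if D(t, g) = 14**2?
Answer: 37463933597/190013096 ≈ 197.17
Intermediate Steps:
D(t, g) = 196
(-27530/(-23632) + 1/16081) + D(78, 95) = (-27530/(-23632) + 1/16081) + 196 = (-27530*(-1/23632) + 1/16081) + 196 = (13765/11816 + 1/16081) + 196 = 221366781/190013096 + 196 = 37463933597/190013096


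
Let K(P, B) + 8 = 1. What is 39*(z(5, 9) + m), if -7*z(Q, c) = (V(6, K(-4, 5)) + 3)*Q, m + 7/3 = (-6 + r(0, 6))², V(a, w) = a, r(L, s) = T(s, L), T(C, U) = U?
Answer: 7436/7 ≈ 1062.3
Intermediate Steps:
K(P, B) = -7 (K(P, B) = -8 + 1 = -7)
r(L, s) = L
m = 101/3 (m = -7/3 + (-6 + 0)² = -7/3 + (-6)² = -7/3 + 36 = 101/3 ≈ 33.667)
z(Q, c) = -9*Q/7 (z(Q, c) = -(6 + 3)*Q/7 = -9*Q/7)
39*(z(5, 9) + m) = 39*(-9/7*5 + 101/3) = 39*(-45/7 + 101/3) = 39*(572/21) = 7436/7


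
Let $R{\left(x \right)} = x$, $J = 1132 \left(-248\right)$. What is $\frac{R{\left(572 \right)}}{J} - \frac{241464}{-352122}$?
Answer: $\frac{2816092655}{4118888408} \approx 0.6837$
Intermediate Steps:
$J = -280736$
$\frac{R{\left(572 \right)}}{J} - \frac{241464}{-352122} = \frac{572}{-280736} - \frac{241464}{-352122} = 572 \left(- \frac{1}{280736}\right) - - \frac{40244}{58687} = - \frac{143}{70184} + \frac{40244}{58687} = \frac{2816092655}{4118888408}$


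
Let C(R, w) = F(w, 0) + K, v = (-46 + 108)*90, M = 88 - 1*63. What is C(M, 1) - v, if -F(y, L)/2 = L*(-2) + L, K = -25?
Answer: -5605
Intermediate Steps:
M = 25 (M = 88 - 63 = 25)
F(y, L) = 2*L (F(y, L) = -2*(L*(-2) + L) = -2*(-2*L + L) = -(-2)*L = 2*L)
v = 5580 (v = 62*90 = 5580)
C(R, w) = -25 (C(R, w) = 2*0 - 25 = 0 - 25 = -25)
C(M, 1) - v = -25 - 1*5580 = -25 - 5580 = -5605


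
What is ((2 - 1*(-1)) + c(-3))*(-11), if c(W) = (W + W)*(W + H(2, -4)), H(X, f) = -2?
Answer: -363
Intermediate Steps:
c(W) = 2*W*(-2 + W) (c(W) = (W + W)*(W - 2) = (2*W)*(-2 + W) = 2*W*(-2 + W))
((2 - 1*(-1)) + c(-3))*(-11) = ((2 - 1*(-1)) + 2*(-3)*(-2 - 3))*(-11) = ((2 + 1) + 2*(-3)*(-5))*(-11) = (3 + 30)*(-11) = 33*(-11) = -363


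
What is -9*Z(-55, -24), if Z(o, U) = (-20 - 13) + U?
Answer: 513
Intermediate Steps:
Z(o, U) = -33 + U
-9*Z(-55, -24) = -9*(-33 - 24) = -9*(-57) = 513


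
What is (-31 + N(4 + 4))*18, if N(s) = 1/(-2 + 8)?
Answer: -555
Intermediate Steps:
N(s) = 1/6
(-31 + N(4 + 4))*18 = (-31 + 1/6)*18 = -185/6*18 = -555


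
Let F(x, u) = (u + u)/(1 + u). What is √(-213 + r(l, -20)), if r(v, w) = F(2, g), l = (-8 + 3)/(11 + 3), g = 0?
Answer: I*√213 ≈ 14.595*I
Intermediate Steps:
l = -5/14 ≈ -0.35714
F(x, u) = 2*u/(1 + u) (F(x, u) = (2*u)/(1 + u) = 2*u/(1 + u))
r(v, w) = 0 (r(v, w) = 2*0/(1 + 0) = 2*0/1 = 2*0*1 = 0)
√(-213 + r(l, -20)) = √(-213 + 0) = √(-213) = I*√213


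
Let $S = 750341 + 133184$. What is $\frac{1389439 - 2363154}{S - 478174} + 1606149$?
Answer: $\frac{651053129584}{405351} \approx 1.6061 \cdot 10^{6}$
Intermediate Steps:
$S = 883525$
$\frac{1389439 - 2363154}{S - 478174} + 1606149 = \frac{1389439 - 2363154}{883525 - 478174} + 1606149 = - \frac{973715}{405351} + 1606149 = \frac{651053129584}{405351}$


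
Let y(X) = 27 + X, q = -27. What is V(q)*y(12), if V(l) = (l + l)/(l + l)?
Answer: 39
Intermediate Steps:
V(l) = 1 (V(l) = (2*l)/((2*l)) = (2*l)*(1/(2*l)) = 1)
V(q)*y(12) = 1*(27 + 12) = 1*39 = 39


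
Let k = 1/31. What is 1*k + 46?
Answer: 1427/31 ≈ 46.032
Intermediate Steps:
k = 1/31 ≈ 0.032258
1*k + 46 = 1*(1/31) + 46 = 1/31 + 46 = 1427/31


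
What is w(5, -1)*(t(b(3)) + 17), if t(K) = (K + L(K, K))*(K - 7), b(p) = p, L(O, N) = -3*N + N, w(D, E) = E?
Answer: -29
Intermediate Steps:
L(O, N) = -2*N
t(K) = -K*(-7 + K) (t(K) = (K - 2*K)*(K - 7) = (-K)*(-7 + K) = -K*(-7 + K))
w(5, -1)*(t(b(3)) + 17) = -(3*(7 - 1*3) + 17) = -(3*(7 - 3) + 17) = -(3*4 + 17) = -(12 + 17) = -1*29 = -29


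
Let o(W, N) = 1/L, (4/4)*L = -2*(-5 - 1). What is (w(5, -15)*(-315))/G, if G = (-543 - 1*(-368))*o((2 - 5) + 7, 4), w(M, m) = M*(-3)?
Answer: -324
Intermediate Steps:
w(M, m) = -3*M
L = 12 (L = -2*(-5 - 1) = -2*(-6) = 12)
o(W, N) = 1/12
G = -175/12 (G = (-543 - 1*(-368))*(1/12) = (-543 + 368)*(1/12) = -175*1/12 = -175/12 ≈ -14.583)
(w(5, -15)*(-315))/G = (-3*5*(-315))/(-175/12) = -15*(-315)*(-12/175) = 4725*(-12/175) = -324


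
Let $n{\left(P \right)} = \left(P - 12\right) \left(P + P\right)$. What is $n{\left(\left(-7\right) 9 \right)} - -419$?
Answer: $9869$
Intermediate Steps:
$n{\left(P \right)} = 2 P \left(-12 + P\right)$ ($n{\left(P \right)} = \left(-12 + P\right) 2 P = 2 P \left(-12 + P\right)$)
$n{\left(\left(-7\right) 9 \right)} - -419 = 2 \left(\left(-7\right) 9\right) \left(-12 - 63\right) - -419 = 2 \left(-63\right) \left(-12 - 63\right) + 419 = 2 \left(-63\right) \left(-75\right) + 419 = 9450 + 419 = 9869$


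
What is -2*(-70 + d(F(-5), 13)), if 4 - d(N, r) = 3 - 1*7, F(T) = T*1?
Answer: 124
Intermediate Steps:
F(T) = T
d(N, r) = 8 (d(N, r) = 4 - (3 - 1*7) = 4 - (3 - 7) = 4 - 1*(-4) = 4 + 4 = 8)
-2*(-70 + d(F(-5), 13)) = -2*(-70 + 8) = -2*(-62) = 124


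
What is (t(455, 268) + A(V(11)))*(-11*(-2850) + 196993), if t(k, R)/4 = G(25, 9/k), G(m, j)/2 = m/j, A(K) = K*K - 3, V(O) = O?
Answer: 21021713266/9 ≈ 2.3357e+9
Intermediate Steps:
A(K) = -3 + K**2 (A(K) = K**2 - 3 = -3 + K**2)
G(m, j) = 2*m/j (G(m, j) = 2*(m/j) = 2*m/j)
t(k, R) = 200*k/9 (t(k, R) = 4*(2*25/(9/k)) = 4*(2*25*(k/9)) = 4*(50*k/9) = 200*k/9)
(t(455, 268) + A(V(11)))*(-11*(-2850) + 196993) = ((200/9)*455 + (-3 + 11**2))*(-11*(-2850) + 196993) = (91000/9 + (-3 + 121))*(31350 + 196993) = (91000/9 + 118)*228343 = (92062/9)*228343 = 21021713266/9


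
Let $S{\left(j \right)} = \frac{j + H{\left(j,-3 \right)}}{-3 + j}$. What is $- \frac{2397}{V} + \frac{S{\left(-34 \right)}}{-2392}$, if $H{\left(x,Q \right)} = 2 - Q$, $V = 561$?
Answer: $- \frac{4160007}{973544} \approx -4.2731$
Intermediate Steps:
$S{\left(j \right)} = \frac{5 + j}{-3 + j}$ ($S{\left(j \right)} = \frac{j + \left(2 - -3\right)}{-3 + j} = \frac{j + \left(2 + 3\right)}{-3 + j} = \frac{j + 5}{-3 + j} = \frac{5 + j}{-3 + j}$)
$- \frac{2397}{V} + \frac{S{\left(-34 \right)}}{-2392} = - \frac{2397}{561} + \frac{\frac{1}{-3 - 34} \left(5 - 34\right)}{-2392} = \left(-2397\right) \frac{1}{561} + \frac{1}{-37} \left(-29\right) \left(- \frac{1}{2392}\right) = - \frac{47}{11} + \left(- \frac{1}{37}\right) \left(-29\right) \left(- \frac{1}{2392}\right) = - \frac{47}{11} + \frac{29}{37} \left(- \frac{1}{2392}\right) = - \frac{47}{11} - \frac{29}{88504} = - \frac{4160007}{973544}$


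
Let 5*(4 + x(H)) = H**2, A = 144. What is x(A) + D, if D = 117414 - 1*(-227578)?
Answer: 1745676/5 ≈ 3.4914e+5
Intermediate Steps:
D = 344992 (D = 117414 + 227578 = 344992)
x(H) = -4 + H**2/5
x(A) + D = (-4 + (1/5)*144**2) + 344992 = (-4 + (1/5)*20736) + 344992 = (-4 + 20736/5) + 344992 = 20716/5 + 344992 = 1745676/5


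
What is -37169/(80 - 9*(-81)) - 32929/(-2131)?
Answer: -52567578/1723979 ≈ -30.492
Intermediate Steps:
-37169/(80 - 9*(-81)) - 32929/(-2131) = -37169/(80 + 729) - 32929*(-1/2131) = -37169/809 + 32929/2131 = -52567578/1723979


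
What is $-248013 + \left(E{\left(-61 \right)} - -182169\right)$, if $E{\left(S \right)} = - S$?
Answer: $-65783$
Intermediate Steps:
$-248013 + \left(E{\left(-61 \right)} - -182169\right) = -248013 - -182230 = -248013 + \left(61 + 182169\right) = -248013 + 182230 = -65783$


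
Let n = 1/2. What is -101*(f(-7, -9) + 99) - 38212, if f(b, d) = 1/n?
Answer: -48413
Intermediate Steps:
n = 1/2 ≈ 0.50000
f(b, d) = 2 (f(b, d) = 1/(1/2) = 2)
-101*(f(-7, -9) + 99) - 38212 = -101*(2 + 99) - 38212 = -101*101 - 38212 = -10201 - 38212 = -48413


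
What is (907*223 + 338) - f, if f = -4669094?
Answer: 4871693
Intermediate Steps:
(907*223 + 338) - f = (907*223 + 338) - 1*(-4669094) = (202261 + 338) + 4669094 = 202599 + 4669094 = 4871693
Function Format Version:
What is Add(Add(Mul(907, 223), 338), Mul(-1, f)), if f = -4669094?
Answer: 4871693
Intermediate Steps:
Add(Add(Mul(907, 223), 338), Mul(-1, f)) = Add(Add(Mul(907, 223), 338), Mul(-1, -4669094)) = Add(Add(202261, 338), 4669094) = Add(202599, 4669094) = 4871693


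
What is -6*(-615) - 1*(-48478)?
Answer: 52168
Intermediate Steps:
-6*(-615) - 1*(-48478) = 3690 + 48478 = 52168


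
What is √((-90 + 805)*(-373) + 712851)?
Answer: 2*√111539 ≈ 667.95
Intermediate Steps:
√((-90 + 805)*(-373) + 712851) = √(715*(-373) + 712851) = √(-266695 + 712851) = √446156 = 2*√111539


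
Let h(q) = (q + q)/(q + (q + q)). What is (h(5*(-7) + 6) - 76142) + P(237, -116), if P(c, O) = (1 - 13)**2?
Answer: -227992/3 ≈ -75997.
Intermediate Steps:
P(c, O) = 144 (P(c, O) = (-12)**2 = 144)
h(q) = 2/3 (h(q) = (2*q)/(q + 2*q) = (2*q)/((3*q)) = (2*q)*(1/(3*q)) = 2/3)
(h(5*(-7) + 6) - 76142) + P(237, -116) = (2/3 - 76142) + 144 = -228424/3 + 144 = -227992/3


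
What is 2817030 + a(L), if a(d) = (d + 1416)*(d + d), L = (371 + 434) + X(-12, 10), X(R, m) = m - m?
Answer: 6392840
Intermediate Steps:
X(R, m) = 0
L = 805 (L = (371 + 434) + 0 = 805 + 0 = 805)
a(d) = 2*d*(1416 + d) (a(d) = (1416 + d)*(2*d) = 2*d*(1416 + d))
2817030 + a(L) = 2817030 + 2*805*(1416 + 805) = 2817030 + 2*805*2221 = 2817030 + 3575810 = 6392840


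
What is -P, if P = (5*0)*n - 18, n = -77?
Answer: 18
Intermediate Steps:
P = -18 (P = (5*0)*(-77) - 18 = 0*(-77) - 18 = 0 - 18 = -18)
-P = -1*(-18) = 18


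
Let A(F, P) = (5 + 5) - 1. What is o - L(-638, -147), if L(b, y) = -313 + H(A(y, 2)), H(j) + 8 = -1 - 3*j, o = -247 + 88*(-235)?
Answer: -20578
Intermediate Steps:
A(F, P) = 9 (A(F, P) = 10 - 1 = 9)
o = -20927 (o = -247 - 20680 = -20927)
H(j) = -9 - 3*j (H(j) = -8 + (-1 - 3*j) = -9 - 3*j)
L(b, y) = -349 (L(b, y) = -313 + (-9 - 3*9) = -313 + (-9 - 27) = -313 - 36 = -349)
o - L(-638, -147) = -20927 - 1*(-349) = -20927 + 349 = -20578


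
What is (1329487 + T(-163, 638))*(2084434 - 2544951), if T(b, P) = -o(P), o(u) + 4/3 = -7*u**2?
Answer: -5773220253113/3 ≈ -1.9244e+12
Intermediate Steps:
o(u) = -4/3 - 7*u**2
T(b, P) = 4/3 + 7*P**2 (T(b, P) = -(-4/3 - 7*P**2) = 4/3 + 7*P**2)
(1329487 + T(-163, 638))*(2084434 - 2544951) = (1329487 + (4/3 + 7*638**2))*(2084434 - 2544951) = (1329487 + (4/3 + 7*407044))*(-460517) = (1329487 + (4/3 + 2849308))*(-460517) = (1329487 + 8547928/3)*(-460517) = (12536389/3)*(-460517) = -5773220253113/3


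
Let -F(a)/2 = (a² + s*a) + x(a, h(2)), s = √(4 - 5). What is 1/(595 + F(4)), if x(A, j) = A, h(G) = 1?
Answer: 555/308089 + 8*I/308089 ≈ 0.0018014 + 2.5967e-5*I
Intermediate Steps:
s = I (s = √(-1) = I ≈ 1.0*I)
F(a) = -2*a - 2*a² - 2*I*a (F(a) = -2*((a² + I*a) + a) = -2*(a + a² + I*a) = -2*a - 2*a² - 2*I*a)
1/(595 + F(4)) = 1/(595 + 2*4*(-1 - I - 1*4)) = 1/(595 + 2*4*(-1 - I - 4)) = 1/(595 + 2*4*(-5 - I)) = 1/(595 + (-40 - 8*I)) = 1/(555 - 8*I) = (555 + 8*I)/308089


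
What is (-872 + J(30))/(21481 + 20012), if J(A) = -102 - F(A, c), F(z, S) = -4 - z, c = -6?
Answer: -940/41493 ≈ -0.022654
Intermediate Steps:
J(A) = -98 + A (J(A) = -102 - (-4 - A) = -102 + (4 + A) = -98 + A)
(-872 + J(30))/(21481 + 20012) = (-872 + (-98 + 30))/(21481 + 20012) = (-872 - 68)/41493 = -940*1/41493 = -940/41493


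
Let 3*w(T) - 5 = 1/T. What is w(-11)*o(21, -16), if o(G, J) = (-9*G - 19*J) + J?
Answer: 162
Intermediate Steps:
o(G, J) = -18*J - 9*G (o(G, J) = (-19*J - 9*G) + J = -18*J - 9*G)
w(T) = 5/3 + 1/(3*T)
w(-11)*o(21, -16) = ((⅓)*(1 + 5*(-11))/(-11))*(-18*(-16) - 9*21) = ((⅓)*(-1/11)*(1 - 55))*(288 - 189) = ((⅓)*(-1/11)*(-54))*99 = (18/11)*99 = 162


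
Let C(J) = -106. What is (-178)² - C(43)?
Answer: 31790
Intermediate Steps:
(-178)² - C(43) = (-178)² - 1*(-106) = 31684 + 106 = 31790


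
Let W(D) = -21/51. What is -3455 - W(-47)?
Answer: -58728/17 ≈ -3454.6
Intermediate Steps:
W(D) = -7/17 (W(D) = -21*1/51 = -7/17)
-3455 - W(-47) = -3455 - 1*(-7/17) = -3455 + 7/17 = -58728/17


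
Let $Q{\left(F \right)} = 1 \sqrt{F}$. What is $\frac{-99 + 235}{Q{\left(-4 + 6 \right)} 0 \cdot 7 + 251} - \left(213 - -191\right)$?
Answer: $- \frac{101268}{251} \approx -403.46$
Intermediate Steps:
$Q{\left(F \right)} = \sqrt{F}$
$\frac{-99 + 235}{Q{\left(-4 + 6 \right)} 0 \cdot 7 + 251} - \left(213 - -191\right) = \frac{-99 + 235}{\sqrt{-4 + 6} \cdot 0 \cdot 7 + 251} - \left(213 - -191\right) = \frac{136}{\sqrt{2} \cdot 0 \cdot 7 + 251} - \left(213 + 191\right) = \frac{136}{0 \cdot 7 + 251} - 404 = \frac{136}{0 + 251} - 404 = \frac{136}{251} - 404 = - \frac{101268}{251}$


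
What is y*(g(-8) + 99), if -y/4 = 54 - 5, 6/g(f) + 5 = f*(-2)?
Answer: -214620/11 ≈ -19511.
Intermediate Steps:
g(f) = 6/(-5 - 2*f) (g(f) = 6/(-5 + f*(-2)) = 6/(-5 - 2*f))
y = -196 (y = -4*(54 - 5) = -4*49 = -196)
y*(g(-8) + 99) = -196*(-6/(5 + 2*(-8)) + 99) = -196*(-6/(5 - 16) + 99) = -196*(-6/(-11) + 99) = -196*(-6*(-1/11) + 99) = -196*(6/11 + 99) = -196*1095/11 = -214620/11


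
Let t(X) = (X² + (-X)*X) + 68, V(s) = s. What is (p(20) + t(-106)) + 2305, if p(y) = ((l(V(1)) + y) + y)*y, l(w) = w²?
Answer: 3193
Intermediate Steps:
t(X) = 68 (t(X) = (X² - X²) + 68 = 0 + 68 = 68)
p(y) = y*(1 + 2*y) (p(y) = ((1² + y) + y)*y = ((1 + y) + y)*y = (1 + 2*y)*y = y*(1 + 2*y))
(p(20) + t(-106)) + 2305 = (20*(1 + 2*20) + 68) + 2305 = (20*(1 + 40) + 68) + 2305 = (20*41 + 68) + 2305 = (820 + 68) + 2305 = 888 + 2305 = 3193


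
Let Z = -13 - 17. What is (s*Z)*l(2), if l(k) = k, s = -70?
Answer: 4200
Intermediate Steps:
Z = -30
(s*Z)*l(2) = -70*(-30)*2 = 2100*2 = 4200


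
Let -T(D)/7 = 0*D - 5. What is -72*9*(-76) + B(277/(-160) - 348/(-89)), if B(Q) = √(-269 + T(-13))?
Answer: 49248 + 3*I*√26 ≈ 49248.0 + 15.297*I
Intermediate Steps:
T(D) = 35 (T(D) = -7*(0*D - 5) = -7*(0 - 5) = -7*(-5) = 35)
B(Q) = 3*I*√26 (B(Q) = √(-269 + 35) = √(-234) = 3*I*√26)
-72*9*(-76) + B(277/(-160) - 348/(-89)) = -72*9*(-76) + 3*I*√26 = -36*18*(-76) + 3*I*√26 = -648*(-76) + 3*I*√26 = 49248 + 3*I*√26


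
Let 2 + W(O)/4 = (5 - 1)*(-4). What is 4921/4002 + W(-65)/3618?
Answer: 324371/268134 ≈ 1.2097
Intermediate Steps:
W(O) = -72 (W(O) = -8 + 4*((5 - 1)*(-4)) = -8 + 4*(4*(-4)) = -8 + 4*(-16) = -8 - 64 = -72)
4921/4002 + W(-65)/3618 = 4921/4002 - 72/3618 = 4921*(1/4002) - 72*1/3618 = 4921/4002 - 4/201 = 324371/268134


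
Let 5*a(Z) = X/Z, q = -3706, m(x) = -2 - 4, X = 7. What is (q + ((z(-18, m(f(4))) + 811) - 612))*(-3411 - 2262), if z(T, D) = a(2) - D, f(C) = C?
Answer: 198572019/10 ≈ 1.9857e+7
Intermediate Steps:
m(x) = -6
a(Z) = 7/(5*Z) (a(Z) = (7/Z)/5 = 7/(5*Z))
z(T, D) = 7/10 - D (z(T, D) = (7/5)/2 - D = (7/5)*(½) - D = 7/10 - D)
(q + ((z(-18, m(f(4))) + 811) - 612))*(-3411 - 2262) = (-3706 + (((7/10 - 1*(-6)) + 811) - 612))*(-3411 - 2262) = (-3706 + (((7/10 + 6) + 811) - 612))*(-5673) = (-3706 + ((67/10 + 811) - 612))*(-5673) = (-3706 + (8177/10 - 612))*(-5673) = (-3706 + 2057/10)*(-5673) = -35003/10*(-5673) = 198572019/10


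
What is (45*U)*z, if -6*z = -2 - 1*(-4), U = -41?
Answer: 615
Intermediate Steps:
z = -⅓ (z = -(-2 - 1*(-4))/6 = -(-2 + 4)/6 = -⅙*2 = -⅓ ≈ -0.33333)
(45*U)*z = (45*(-41))*(-⅓) = -1845*(-⅓) = 615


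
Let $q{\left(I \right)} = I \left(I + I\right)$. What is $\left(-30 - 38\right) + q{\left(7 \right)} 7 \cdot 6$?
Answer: $4048$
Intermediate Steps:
$q{\left(I \right)} = 2 I^{2}$ ($q{\left(I \right)} = I 2 I = 2 I^{2}$)
$\left(-30 - 38\right) + q{\left(7 \right)} 7 \cdot 6 = \left(-30 - 38\right) + 2 \cdot 7^{2} \cdot 7 \cdot 6 = \left(-30 - 38\right) + 2 \cdot 49 \cdot 42 = -68 + 98 \cdot 42 = -68 + 4116 = 4048$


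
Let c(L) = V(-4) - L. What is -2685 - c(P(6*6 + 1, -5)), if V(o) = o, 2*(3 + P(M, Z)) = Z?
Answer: -5373/2 ≈ -2686.5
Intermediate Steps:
P(M, Z) = -3 + Z/2
c(L) = -4 - L
-2685 - c(P(6*6 + 1, -5)) = -2685 - (-4 - (-3 + (½)*(-5))) = -2685 - (-4 - (-3 - 5/2)) = -2685 - (-4 - 1*(-11/2)) = -2685 - (-4 + 11/2) = -2685 - 1*3/2 = -2685 - 3/2 = -5373/2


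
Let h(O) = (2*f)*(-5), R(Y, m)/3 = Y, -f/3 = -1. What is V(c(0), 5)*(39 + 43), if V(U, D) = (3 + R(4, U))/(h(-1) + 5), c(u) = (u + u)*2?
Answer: -246/5 ≈ -49.200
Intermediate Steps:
f = 3 (f = -3*(-1) = 3)
R(Y, m) = 3*Y
h(O) = -30 (h(O) = (2*3)*(-5) = 6*(-5) = -30)
c(u) = 4*u (c(u) = (2*u)*2 = 4*u)
V(U, D) = -3/5 (V(U, D) = (3 + 3*4)/(-30 + 5) = (3 + 12)/(-25) = 15*(-1/25) = -3/5)
V(c(0), 5)*(39 + 43) = -3*(39 + 43)/5 = -3/5*82 = -246/5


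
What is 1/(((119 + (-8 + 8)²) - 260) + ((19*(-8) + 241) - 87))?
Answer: -1/139 ≈ -0.0071942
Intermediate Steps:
1/(((119 + (-8 + 8)²) - 260) + ((19*(-8) + 241) - 87)) = 1/(((119 + 0²) - 260) + ((-152 + 241) - 87)) = 1/(((119 + 0) - 260) + (89 - 87)) = 1/((119 - 260) + 2) = 1/(-141 + 2) = 1/(-139) = -1/139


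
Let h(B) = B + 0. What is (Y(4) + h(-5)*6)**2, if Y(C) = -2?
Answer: 1024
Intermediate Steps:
h(B) = B
(Y(4) + h(-5)*6)**2 = (-2 - 5*6)**2 = (-2 - 30)**2 = (-32)**2 = 1024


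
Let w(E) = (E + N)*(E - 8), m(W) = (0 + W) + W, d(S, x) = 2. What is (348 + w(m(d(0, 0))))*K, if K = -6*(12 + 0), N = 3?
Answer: -23040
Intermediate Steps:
m(W) = 2*W (m(W) = W + W = 2*W)
K = -72 (K = -6*12 = -72)
w(E) = (-8 + E)*(3 + E) (w(E) = (E + 3)*(E - 8) = (3 + E)*(-8 + E) = (-8 + E)*(3 + E))
(348 + w(m(d(0, 0))))*K = (348 + (-24 + (2*2)² - 10*2))*(-72) = (348 + (-24 + 4² - 5*4))*(-72) = (348 + (-24 + 16 - 20))*(-72) = (348 - 28)*(-72) = 320*(-72) = -23040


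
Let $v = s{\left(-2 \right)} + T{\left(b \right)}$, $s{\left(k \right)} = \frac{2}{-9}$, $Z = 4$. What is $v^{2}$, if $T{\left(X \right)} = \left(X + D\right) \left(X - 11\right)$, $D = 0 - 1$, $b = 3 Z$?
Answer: $\frac{9409}{81} \approx 116.16$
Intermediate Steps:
$s{\left(k \right)} = - \frac{2}{9}$ ($s{\left(k \right)} = 2 \left(- \frac{1}{9}\right) = - \frac{2}{9}$)
$b = 12$ ($b = 3 \cdot 4 = 12$)
$D = -1$
$T{\left(X \right)} = \left(-1 + X\right) \left(-11 + X\right)$ ($T{\left(X \right)} = \left(X - 1\right) \left(X - 11\right) = \left(-1 + X\right) \left(-11 + X\right)$)
$v = \frac{97}{9}$ ($v = - \frac{2}{9} + \left(11 + 12^{2} - 144\right) = - \frac{2}{9} + \left(11 + 144 - 144\right) = - \frac{2}{9} + 11 = \frac{97}{9} \approx 10.778$)
$v^{2} = \left(\frac{97}{9}\right)^{2} = \frac{9409}{81}$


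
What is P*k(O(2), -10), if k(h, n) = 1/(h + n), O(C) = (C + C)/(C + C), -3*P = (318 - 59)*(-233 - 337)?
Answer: -49210/9 ≈ -5467.8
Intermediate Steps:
P = 49210 (P = -(318 - 59)*(-233 - 337)/3 = -259*(-570)/3 = -1/3*(-147630) = 49210)
O(C) = 1 (O(C) = (2*C)/((2*C)) = (2*C)*(1/(2*C)) = 1)
P*k(O(2), -10) = 49210/(1 - 10) = 49210/(-9) = 49210*(-1/9) = -49210/9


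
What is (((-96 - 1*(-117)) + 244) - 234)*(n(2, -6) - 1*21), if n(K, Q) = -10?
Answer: -961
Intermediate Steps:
(((-96 - 1*(-117)) + 244) - 234)*(n(2, -6) - 1*21) = (((-96 - 1*(-117)) + 244) - 234)*(-10 - 1*21) = (((-96 + 117) + 244) - 234)*(-10 - 21) = ((21 + 244) - 234)*(-31) = (265 - 234)*(-31) = 31*(-31) = -961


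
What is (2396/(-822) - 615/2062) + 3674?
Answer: 3110925827/847482 ≈ 3670.8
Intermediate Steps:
(2396/(-822) - 615/2062) + 3674 = (2396*(-1/822) - 615*1/2062) + 3674 = (-1198/411 - 615/2062) + 3674 = -2723041/847482 + 3674 = 3110925827/847482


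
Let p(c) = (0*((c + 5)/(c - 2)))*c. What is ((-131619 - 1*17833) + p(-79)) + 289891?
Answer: 140439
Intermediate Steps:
p(c) = 0 (p(c) = (0*((5 + c)/(-2 + c)))*c = 0*c = 0)
((-131619 - 1*17833) + p(-79)) + 289891 = ((-131619 - 1*17833) + 0) + 289891 = ((-131619 - 17833) + 0) + 289891 = (-149452 + 0) + 289891 = -149452 + 289891 = 140439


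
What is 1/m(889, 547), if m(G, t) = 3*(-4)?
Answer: -1/12 ≈ -0.083333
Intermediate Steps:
m(G, t) = -12
1/m(889, 547) = 1/(-12) = -1/12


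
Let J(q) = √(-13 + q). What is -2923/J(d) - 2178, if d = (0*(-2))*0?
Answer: -2178 + 2923*I*√13/13 ≈ -2178.0 + 810.69*I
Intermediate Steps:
d = 0 (d = 0*0 = 0)
-2923/J(d) - 2178 = -2923/√(-13 + 0) - 2178 = -2923*(-I*√13/13) - 2178 = -(-2923)*I*√13/13 - 2178 = 2923*I*√13/13 - 2178 = -2178 + 2923*I*√13/13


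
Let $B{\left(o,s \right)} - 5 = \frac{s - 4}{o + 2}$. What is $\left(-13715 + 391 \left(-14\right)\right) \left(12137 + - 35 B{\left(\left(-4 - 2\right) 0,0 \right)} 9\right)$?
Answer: $-214763288$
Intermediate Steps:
$B{\left(o,s \right)} = 5 + \frac{-4 + s}{2 + o}$ ($B{\left(o,s \right)} = 5 + \frac{s - 4}{o + 2} = 5 + \frac{-4 + s}{2 + o}$)
$\left(-13715 + 391 \left(-14\right)\right) \left(12137 + - 35 B{\left(\left(-4 - 2\right) 0,0 \right)} 9\right) = \left(-13715 + 391 \left(-14\right)\right) \left(12137 + - 35 \frac{6 + 0 + 5 \left(-4 - 2\right) 0}{2 + \left(-4 - 2\right) 0} \cdot 9\right) = \left(-13715 - 5474\right) \left(12137 + - 35 \frac{6 + 0 + 5 \left(\left(-6\right) 0\right)}{2 - 0} \cdot 9\right) = - 19189 \left(12137 + - 35 \frac{6 + 0 + 5 \cdot 0}{2 + 0} \cdot 9\right) = - 19189 \left(12137 + - 35 \frac{6 + 0 + 0}{2} \cdot 9\right) = - 19189 \left(12137 + - 35 \cdot \frac{1}{2} \cdot 6 \cdot 9\right) = - 19189 \left(12137 + \left(-35\right) 3 \cdot 9\right) = - 19189 \left(12137 - 945\right) = \left(-19189\right) 11192 = -214763288$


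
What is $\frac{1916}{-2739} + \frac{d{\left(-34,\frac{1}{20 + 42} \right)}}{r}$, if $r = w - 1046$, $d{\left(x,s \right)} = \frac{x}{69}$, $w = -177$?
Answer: $- \frac{53864122}{77045331} \approx -0.69912$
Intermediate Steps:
$d{\left(x,s \right)} = \frac{x}{69}$ ($d{\left(x,s \right)} = x \frac{1}{69} = \frac{x}{69}$)
$r = -1223$ ($r = -177 - 1046 = -1223$)
$\frac{1916}{-2739} + \frac{d{\left(-34,\frac{1}{20 + 42} \right)}}{r} = \frac{1916}{-2739} + \frac{\frac{1}{69} \left(-34\right)}{-1223} = 1916 \left(- \frac{1}{2739}\right) - - \frac{34}{84387} = - \frac{1916}{2739} + \frac{34}{84387} = - \frac{53864122}{77045331}$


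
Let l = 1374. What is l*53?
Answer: 72822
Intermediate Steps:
l*53 = 1374*53 = 72822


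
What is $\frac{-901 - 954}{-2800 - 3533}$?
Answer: $\frac{1855}{6333} \approx 0.29291$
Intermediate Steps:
$\frac{-901 - 954}{-2800 - 3533} = - \frac{1855}{-6333} = \left(-1855\right) \left(- \frac{1}{6333}\right) = \frac{1855}{6333}$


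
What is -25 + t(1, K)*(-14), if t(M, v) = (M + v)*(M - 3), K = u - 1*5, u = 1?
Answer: -109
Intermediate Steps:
K = -4 (K = 1 - 1*5 = 1 - 5 = -4)
t(M, v) = (-3 + M)*(M + v) (t(M, v) = (M + v)*(-3 + M) = (-3 + M)*(M + v))
-25 + t(1, K)*(-14) = -25 + (1² - 3*1 - 3*(-4) + 1*(-4))*(-14) = -25 + (1 - 3 + 12 - 4)*(-14) = -25 + 6*(-14) = -25 - 84 = -109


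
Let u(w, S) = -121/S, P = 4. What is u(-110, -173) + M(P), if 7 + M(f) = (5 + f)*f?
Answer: 5138/173 ≈ 29.699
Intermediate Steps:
M(f) = -7 + f*(5 + f) (M(f) = -7 + (5 + f)*f = -7 + f*(5 + f))
u(-110, -173) + M(P) = -121/(-173) + (-7 + 4² + 5*4) = -121*(-1/173) + (-7 + 16 + 20) = 121/173 + 29 = 5138/173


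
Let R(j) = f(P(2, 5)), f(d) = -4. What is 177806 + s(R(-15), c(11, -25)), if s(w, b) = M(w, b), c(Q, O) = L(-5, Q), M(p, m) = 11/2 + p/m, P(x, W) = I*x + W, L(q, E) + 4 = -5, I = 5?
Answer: 3200615/18 ≈ 1.7781e+5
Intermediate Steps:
L(q, E) = -9 (L(q, E) = -4 - 5 = -9)
P(x, W) = W + 5*x (P(x, W) = 5*x + W = W + 5*x)
M(p, m) = 11/2 + p/m (M(p, m) = 11*(½) + p/m = 11/2 + p/m)
R(j) = -4
c(Q, O) = -9
s(w, b) = 11/2 + w/b
177806 + s(R(-15), c(11, -25)) = 177806 + (11/2 - 4/(-9)) = 177806 + (11/2 - 4*(-⅑)) = 177806 + (11/2 + 4/9) = 177806 + 107/18 = 3200615/18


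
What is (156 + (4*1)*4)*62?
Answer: 10664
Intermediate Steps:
(156 + (4*1)*4)*62 = (156 + 4*4)*62 = (156 + 16)*62 = 172*62 = 10664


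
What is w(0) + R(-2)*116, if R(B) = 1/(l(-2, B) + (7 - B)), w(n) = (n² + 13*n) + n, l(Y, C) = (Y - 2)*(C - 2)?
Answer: 116/25 ≈ 4.6400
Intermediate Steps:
l(Y, C) = (-2 + C)*(-2 + Y) (l(Y, C) = (-2 + Y)*(-2 + C) = (-2 + C)*(-2 + Y))
w(n) = n² + 14*n
R(B) = 1/(15 - 5*B) (R(B) = 1/((4 - 2*B - 2*(-2) + B*(-2)) + (7 - B)) = 1/((4 - 2*B + 4 - 2*B) + (7 - B)) = 1/((8 - 4*B) + (7 - B)) = 1/(15 - 5*B))
w(0) + R(-2)*116 = 0*(14 + 0) + (1/(5*(3 - 1*(-2))))*116 = 0*14 + (1/(5*(3 + 2)))*116 = 0 + ((⅕)/5)*116 = 0 + ((⅕)*(⅕))*116 = 0 + (1/25)*116 = 0 + 116/25 = 116/25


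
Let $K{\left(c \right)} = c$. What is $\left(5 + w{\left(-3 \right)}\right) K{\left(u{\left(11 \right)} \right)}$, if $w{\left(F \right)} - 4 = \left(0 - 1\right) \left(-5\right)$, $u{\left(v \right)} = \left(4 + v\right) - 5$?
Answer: $140$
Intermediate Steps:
$u{\left(v \right)} = -1 + v$
$w{\left(F \right)} = 9$ ($w{\left(F \right)} = 4 + \left(0 - 1\right) \left(-5\right) = 4 - -5 = 4 + 5 = 9$)
$\left(5 + w{\left(-3 \right)}\right) K{\left(u{\left(11 \right)} \right)} = \left(5 + 9\right) \left(-1 + 11\right) = 14 \cdot 10 = 140$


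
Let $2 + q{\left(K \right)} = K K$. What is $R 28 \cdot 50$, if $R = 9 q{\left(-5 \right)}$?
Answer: $289800$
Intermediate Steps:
$q{\left(K \right)} = -2 + K^{2}$ ($q{\left(K \right)} = -2 + K K = -2 + K^{2}$)
$R = 207$ ($R = 9 \left(-2 + \left(-5\right)^{2}\right) = 9 \left(-2 + 25\right) = 9 \cdot 23 = 207$)
$R 28 \cdot 50 = 207 \cdot 28 \cdot 50 = 5796 \cdot 50 = 289800$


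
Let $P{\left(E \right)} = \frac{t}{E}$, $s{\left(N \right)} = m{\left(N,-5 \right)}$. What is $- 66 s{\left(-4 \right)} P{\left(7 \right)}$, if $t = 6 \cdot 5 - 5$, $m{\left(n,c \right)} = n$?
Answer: $\frac{6600}{7} \approx 942.86$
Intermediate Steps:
$s{\left(N \right)} = N$
$t = 25$ ($t = 30 - 5 = 25$)
$P{\left(E \right)} = \frac{25}{E}$
$- 66 s{\left(-4 \right)} P{\left(7 \right)} = \left(-66\right) \left(-4\right) \frac{25}{7} = 264 \cdot 25 \cdot \frac{1}{7} = 264 \cdot \frac{25}{7} = \frac{6600}{7}$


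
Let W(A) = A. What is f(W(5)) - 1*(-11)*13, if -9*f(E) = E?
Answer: 1282/9 ≈ 142.44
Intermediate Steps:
f(E) = -E/9
f(W(5)) - 1*(-11)*13 = -⅑*5 - 1*(-11)*13 = -5/9 + 11*13 = -5/9 + 143 = 1282/9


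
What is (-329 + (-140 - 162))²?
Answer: 398161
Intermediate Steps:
(-329 + (-140 - 162))² = (-329 - 302)² = (-631)² = 398161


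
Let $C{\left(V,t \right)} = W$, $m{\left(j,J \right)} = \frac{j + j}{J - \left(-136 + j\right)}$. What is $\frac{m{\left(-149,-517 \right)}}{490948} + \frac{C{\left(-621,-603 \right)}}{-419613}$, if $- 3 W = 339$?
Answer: $\frac{6497868721}{23896946922384} \approx 0.00027191$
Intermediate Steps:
$m{\left(j,J \right)} = \frac{2 j}{136 + J - j}$
$W = -113$ ($W = \left(- \frac{1}{3}\right) 339 = -113$)
$C{\left(V,t \right)} = -113$
$\frac{m{\left(-149,-517 \right)}}{490948} + \frac{C{\left(-621,-603 \right)}}{-419613} = \frac{2 \left(-149\right) \frac{1}{136 - 517 - -149}}{490948} - \frac{113}{-419613} = 2 \left(-149\right) \frac{1}{136 - 517 + 149} \cdot \frac{1}{490948} - - \frac{113}{419613} = 2 \left(-149\right) \frac{1}{-232} \cdot \frac{1}{490948} + \frac{113}{419613} = 2 \left(-149\right) \left(- \frac{1}{232}\right) \frac{1}{490948} + \frac{113}{419613} = \frac{149}{116} \cdot \frac{1}{490948} + \frac{113}{419613} = \frac{149}{56949968} + \frac{113}{419613} = \frac{6497868721}{23896946922384}$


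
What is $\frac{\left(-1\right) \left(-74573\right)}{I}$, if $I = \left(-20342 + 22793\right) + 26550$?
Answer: $\frac{74573}{29001} \approx 2.5714$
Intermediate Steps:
$I = 29001$ ($I = 2451 + 26550 = 29001$)
$\frac{\left(-1\right) \left(-74573\right)}{I} = \frac{\left(-1\right) \left(-74573\right)}{29001} = 74573 \cdot \frac{1}{29001} = \frac{74573}{29001}$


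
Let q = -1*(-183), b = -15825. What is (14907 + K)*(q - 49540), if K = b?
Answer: 45309726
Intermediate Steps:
q = 183
K = -15825
(14907 + K)*(q - 49540) = (14907 - 15825)*(183 - 49540) = -918*(-49357) = 45309726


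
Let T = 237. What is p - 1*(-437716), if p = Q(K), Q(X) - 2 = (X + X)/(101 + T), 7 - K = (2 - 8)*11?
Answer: 73974415/169 ≈ 4.3772e+5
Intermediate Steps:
K = 73 (K = 7 - (2 - 8)*11 = 7 - (-6)*11 = 7 - 1*(-66) = 7 + 66 = 73)
Q(X) = 2 + X/169 (Q(X) = 2 + (X + X)/(101 + 237) = 2 + (2*X)/338 = 2 + (2*X)*(1/338) = 2 + X/169)
p = 411/169 (p = 2 + (1/169)*73 = 2 + 73/169 = 411/169 ≈ 2.4320)
p - 1*(-437716) = 411/169 - 1*(-437716) = 411/169 + 437716 = 73974415/169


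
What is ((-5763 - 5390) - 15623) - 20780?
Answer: -47556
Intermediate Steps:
((-5763 - 5390) - 15623) - 20780 = (-11153 - 15623) - 20780 = -26776 - 20780 = -47556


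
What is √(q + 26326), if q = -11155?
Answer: √15171 ≈ 123.17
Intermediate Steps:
√(q + 26326) = √(-11155 + 26326) = √15171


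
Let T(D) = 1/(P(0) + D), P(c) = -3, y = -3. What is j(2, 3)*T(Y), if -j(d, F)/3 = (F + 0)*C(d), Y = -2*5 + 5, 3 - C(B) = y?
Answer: 27/4 ≈ 6.7500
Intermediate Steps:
C(B) = 6 (C(B) = 3 - 1*(-3) = 3 + 3 = 6)
Y = -5 (Y = -10 + 5 = -5)
T(D) = 1/(-3 + D)
j(d, F) = -18*F (j(d, F) = -3*(F + 0)*6 = -3*F*6 = -18*F)
j(2, 3)*T(Y) = (-18*3)/(-3 - 5) = -54/(-8) = -54*(-⅛) = 27/4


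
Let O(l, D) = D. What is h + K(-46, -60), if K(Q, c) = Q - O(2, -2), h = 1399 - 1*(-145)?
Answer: 1500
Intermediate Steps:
h = 1544 (h = 1399 + 145 = 1544)
K(Q, c) = 2 + Q (K(Q, c) = Q - 1*(-2) = Q + 2 = 2 + Q)
h + K(-46, -60) = 1544 + (2 - 46) = 1544 - 44 = 1500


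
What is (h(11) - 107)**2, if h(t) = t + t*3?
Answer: 3969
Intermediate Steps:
h(t) = 4*t (h(t) = t + 3*t = 4*t)
(h(11) - 107)**2 = (4*11 - 107)**2 = (44 - 107)**2 = (-63)**2 = 3969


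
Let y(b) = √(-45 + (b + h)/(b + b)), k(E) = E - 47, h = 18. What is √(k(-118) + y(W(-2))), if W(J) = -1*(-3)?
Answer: √(-660 + 2*I*√166)/2 ≈ 0.25071 + 12.848*I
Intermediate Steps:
W(J) = 3
k(E) = -47 + E
y(b) = √(-45 + (18 + b)/(2*b)) (y(b) = √(-45 + (b + 18)/(b + b)) = √(-45 + (18 + b)/((2*b))) = √(-45 + (18 + b)*(1/(2*b))) = √(-45 + (18 + b)/(2*b)))
√(k(-118) + y(W(-2))) = √((-47 - 118) + √(-178 + 36/3)/2) = √(-165 + √(-178 + 36*(⅓))/2) = √(-165 + √(-178 + 12)/2) = √(-165 + √(-166)/2) = √(-165 + (I*√166)/2) = √(-165 + I*√166/2)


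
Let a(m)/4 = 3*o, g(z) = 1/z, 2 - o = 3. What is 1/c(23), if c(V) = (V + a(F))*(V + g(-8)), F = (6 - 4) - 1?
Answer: 8/2013 ≈ 0.0039742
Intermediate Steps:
o = -1 (o = 2 - 1*3 = 2 - 3 = -1)
F = 1 (F = 2 - 1 = 1)
a(m) = -12 (a(m) = 4*(3*(-1)) = 4*(-3) = -12)
c(V) = (-12 + V)*(-⅛ + V) (c(V) = (V - 12)*(V + 1/(-8)) = (-12 + V)*(V - ⅛) = (-12 + V)*(-⅛ + V))
1/c(23) = 1/(3/2 + 23² - 97/8*23) = 1/(3/2 + 529 - 2231/8) = 1/(2013/8) = 8/2013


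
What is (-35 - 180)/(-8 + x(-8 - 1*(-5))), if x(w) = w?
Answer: 215/11 ≈ 19.545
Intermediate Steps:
(-35 - 180)/(-8 + x(-8 - 1*(-5))) = (-35 - 180)/(-8 + (-8 - 1*(-5))) = -215/(-8 + (-8 + 5)) = -215/(-8 - 3) = -215/(-11) = -215*(-1/11) = 215/11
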